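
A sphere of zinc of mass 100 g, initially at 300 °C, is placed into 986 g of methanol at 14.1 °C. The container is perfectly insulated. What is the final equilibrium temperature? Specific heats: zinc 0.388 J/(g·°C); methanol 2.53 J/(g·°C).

T_f ≈ 18.5 °C

T_f is the heat-capacity-weighted average of the initial temperatures:
T_f = (38.8*300 + 2494.6*14.1) / (38.8 + 2494.6)
    = 46814 / 2533.4 ≈ 18.48 °C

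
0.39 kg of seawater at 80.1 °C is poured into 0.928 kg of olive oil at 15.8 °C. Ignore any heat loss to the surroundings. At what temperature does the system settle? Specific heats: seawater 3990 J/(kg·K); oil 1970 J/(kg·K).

T_f ≈ 45.4 °C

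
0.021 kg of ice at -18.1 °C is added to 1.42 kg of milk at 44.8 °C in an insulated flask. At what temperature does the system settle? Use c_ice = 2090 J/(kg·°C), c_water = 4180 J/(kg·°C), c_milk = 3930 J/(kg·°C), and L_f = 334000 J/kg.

T_f ≈ 42.7 °C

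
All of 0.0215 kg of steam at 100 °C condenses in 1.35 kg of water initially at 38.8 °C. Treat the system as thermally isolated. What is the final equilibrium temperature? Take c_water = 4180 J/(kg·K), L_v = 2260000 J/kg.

T_f ≈ 48.2 °C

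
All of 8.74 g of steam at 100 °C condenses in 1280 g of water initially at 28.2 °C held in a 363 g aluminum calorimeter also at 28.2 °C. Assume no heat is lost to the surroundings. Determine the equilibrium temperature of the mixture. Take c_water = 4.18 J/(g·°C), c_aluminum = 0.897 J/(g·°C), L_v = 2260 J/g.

Sum of m c ΔT and latent-heat terms is zero:
steam→water at 100 °C releases m L_v = 8.74×2260 = 19752; condensed water 100 °C→T: 36.53(T − 100); original water: 5350.4(T − 28.2); cup: 325.61(T − 28.2)
5712.5 T = 19752 + 3653.3 + 160064 = 183469
T ≈ 32.12 °C (< 100 °C, so full condensation is consistent).

T_f ≈ 32.1 °C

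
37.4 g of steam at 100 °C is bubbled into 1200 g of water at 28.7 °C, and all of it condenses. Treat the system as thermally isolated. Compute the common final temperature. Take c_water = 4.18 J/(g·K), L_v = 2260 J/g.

T_f ≈ 47.2 °C

Let T be the final temperature. ΣQ_i = 0:
steam→water at 100 °C releases m L_v = 37.4×2260 = 84524; condensate cools 100→T: 37.4×4.18×(T − 100) = 156.33(T − 100); original water: 5016(T − 28.7)
5172.3 T = 84524 + 15633 + 143959 = 244116
T ≈ 47.20 °C (< 100 °C, so full condensation is consistent).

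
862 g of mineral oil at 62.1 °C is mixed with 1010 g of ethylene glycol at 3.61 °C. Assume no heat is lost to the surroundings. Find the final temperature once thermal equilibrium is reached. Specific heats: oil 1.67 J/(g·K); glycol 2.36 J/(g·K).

Let T be the final temperature. ΣQ_i = 0:
862×1.67×(T − 62.1) + 1010×2.36×(T − 3.61) = 0
3823.1 T = 98000
T ≈ 25.63 °C

T_f ≈ 25.6 °C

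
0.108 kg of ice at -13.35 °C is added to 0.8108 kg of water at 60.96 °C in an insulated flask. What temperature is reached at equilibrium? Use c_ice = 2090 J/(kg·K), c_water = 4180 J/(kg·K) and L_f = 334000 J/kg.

Taking heat into each body as positive, Σ m c ΔT = 0:
ice -13.35→0 °C: 0.108·2090·13.35 = 3013.4
  fusion: m_ice L_f = 0.108·334000 = 36072
  meltwater 0→T: 0.108·4180·T = 451.44 T
  water cools: 0.8108·4180·(T − 60.96) = 3389.1(T − 60.96)
3840.6 T = 206602 − 39085 = 167517
T ≈ 43.62 °C. Since T > 0 °C, the all-ice-melts assumption holds.

T_f ≈ 43.6 °C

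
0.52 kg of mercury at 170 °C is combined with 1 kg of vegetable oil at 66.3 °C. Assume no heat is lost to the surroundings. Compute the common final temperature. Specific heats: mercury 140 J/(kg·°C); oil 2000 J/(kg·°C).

Heat lost by the mercury equals heat gained by the oil:
0.52×140×(170 − T) = 1×2000×(T − 66.3)
72.8(170 − T) = 2000(T − 66.3)
2072.8 T = 144976  ⇒  T ≈ 69.94 °C

T_f ≈ 69.9 °C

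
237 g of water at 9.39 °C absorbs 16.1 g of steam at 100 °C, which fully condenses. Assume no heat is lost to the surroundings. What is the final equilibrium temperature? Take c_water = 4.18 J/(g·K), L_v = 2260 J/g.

T_f ≈ 49.5 °C

Let T be the final temperature. ΣQ_i = 0:
condense steam: −16.1·2260 = −36386
  condensed water 100 °C→T: 67.3(T − 100)
  water warms: 237·4.18·(T − 9.39) = 990.66(T − 9.39)
1058 T = 36386 + 6729.8 + 9302.3 = 52418
T ≈ 49.55 °C, under the boiling point, so the assumption holds.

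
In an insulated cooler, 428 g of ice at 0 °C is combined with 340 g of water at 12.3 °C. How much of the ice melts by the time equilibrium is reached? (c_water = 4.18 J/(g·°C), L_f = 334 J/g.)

m_melted ≈ 52.3 g

Cooling the water to 0 °C releases 340·4.18·12.3 = 17481 J.
To melt every bit of ice: 428·334 = 142952 J.
Since 17481 < 142952 J, not all the ice melts; equilibrium is at 0 °C.
m_melted·334 = 17481  ⇒  m_melted ≈ 52.34 g.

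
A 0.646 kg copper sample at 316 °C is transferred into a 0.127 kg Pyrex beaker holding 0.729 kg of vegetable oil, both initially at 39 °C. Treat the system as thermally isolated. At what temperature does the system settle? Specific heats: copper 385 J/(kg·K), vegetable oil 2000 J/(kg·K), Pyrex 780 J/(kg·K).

Conservation of energy gives ΣQ = 0:
0.646×385×(T − 316) + 0.729×2000×(T − 39) + 0.127×780×(T − 39) = 0
248.71(T − 316) + 1458(T − 39) + 99.06(T − 39) = 0
(248.71 + 1458 + 99.06) T = 248.71×316 + 1458×39 + 99.06×39
T = 139318 / 1805.8 = 77.2 °C

T_f ≈ 77.2 °C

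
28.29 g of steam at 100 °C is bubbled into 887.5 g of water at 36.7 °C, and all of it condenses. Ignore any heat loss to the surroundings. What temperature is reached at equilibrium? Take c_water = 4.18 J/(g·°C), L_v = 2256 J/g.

T_f ≈ 55.3 °C

Sum of m c ΔT and latent-heat terms is zero:
latent heat released on condensation: 28.29·2256 = 63822
  condensed water 100 °C→T: 118.25(T − 100)
  water warms: 887.5·4.18·(T − 36.7) = 3709.7(T − 36.7)
3828 T = 63822 + 11825 + 136148 = 211795
T ≈ 55.33 °C, under the boiling point, so the assumption holds.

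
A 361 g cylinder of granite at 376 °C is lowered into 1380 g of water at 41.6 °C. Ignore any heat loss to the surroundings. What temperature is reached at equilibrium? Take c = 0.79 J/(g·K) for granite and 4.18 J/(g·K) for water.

T_f ≈ 57.4 °C

Heat gained plus heat lost sum to zero:
361·0.79·(T − 376) + 1380·4.18·(T − 41.6) = 0
285.19(T − 376) + 5768.4(T − 41.6) = 0
6053.6 T = 347197
T = 347197 / 6053.6 = 57.4 °C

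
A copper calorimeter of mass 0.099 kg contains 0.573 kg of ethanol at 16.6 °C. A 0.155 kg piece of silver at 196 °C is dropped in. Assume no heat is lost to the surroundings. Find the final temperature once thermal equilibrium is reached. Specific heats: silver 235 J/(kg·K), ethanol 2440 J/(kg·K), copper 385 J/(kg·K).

Setting the total heat transfer to zero:
0.155·235·(T − 196) + 0.573·2440·(T − 16.6) + 0.099·385·(T − 16.6) = 0
1472.7 T = 30981
T = 30981/1472.7 ≈ 21.04 °C

T_f ≈ 21.0 °C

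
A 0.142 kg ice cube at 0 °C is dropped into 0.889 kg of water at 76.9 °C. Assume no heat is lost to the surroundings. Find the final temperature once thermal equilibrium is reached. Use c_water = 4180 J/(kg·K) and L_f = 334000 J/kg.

T_f ≈ 55.3 °C

Taking heat into each body as positive, Σ m c ΔT = 0:
fusion: m_ice L_f = 0.142·334000 = 47428
  meltwater 0→T: 0.142·4180·T = 593.56 T
  water: 3716(T − 76.9)
4309.6 T = 285762 − 47428 = 238334
T ≈ 55.30 °C. Since T > 0 °C, the all-ice-melts assumption holds.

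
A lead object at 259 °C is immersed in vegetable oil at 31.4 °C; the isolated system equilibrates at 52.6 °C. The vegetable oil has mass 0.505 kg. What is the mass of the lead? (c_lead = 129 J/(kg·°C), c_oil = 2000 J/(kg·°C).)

|Q_lead| = |Q_oil|:
m·129·(259 − 52.6) = 0.505·2000·(52.6 − 31.4)
26626 m = 21412  ⇒  m ≈ 0.8042 kg

m ≈ 0.804 kg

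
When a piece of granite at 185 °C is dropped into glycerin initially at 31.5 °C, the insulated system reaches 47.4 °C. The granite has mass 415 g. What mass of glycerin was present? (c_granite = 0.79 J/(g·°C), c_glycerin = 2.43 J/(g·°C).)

|Q_granite| = |Q_glycerin|:
415×0.79×(185 − 47.4) = m×2.43×(47.4 − 31.5)
38.64 m = 45112  ⇒  m ≈ 1168 g

m ≈ 1170 g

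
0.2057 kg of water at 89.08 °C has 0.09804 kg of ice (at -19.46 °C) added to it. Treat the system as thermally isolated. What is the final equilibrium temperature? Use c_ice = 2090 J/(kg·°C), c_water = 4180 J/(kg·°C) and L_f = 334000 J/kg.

T_f ≈ 31.4 °C

Sum of m c ΔT and latent-heat terms is zero:
ice -19.46→0 °C: 0.09804×2090×19.46 = 3987.4
  latent heat to melt: 0.09804×334000 = 32745
  warm the meltwater: 409.81 T
  water: 859.83(T − 89.08)
1269.6 T = 76593 − 36733 = 39861
T ≈ 31.40 °C (positive, so assuming full melt was valid).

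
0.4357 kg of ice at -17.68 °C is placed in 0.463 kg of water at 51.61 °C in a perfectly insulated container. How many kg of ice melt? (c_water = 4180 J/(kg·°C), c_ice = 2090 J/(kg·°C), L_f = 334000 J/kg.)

Water can give up m c ΔT = 0.463·4180·51.61 = 99883 J before reaching 0 °C.
Of that, 0.4357·2090·17.68 = 16100 J goes to bring the ice to 0 °C, leaving 83783 J.
Fully melting the ice requires m_ice L_f = 0.4357·334000 = 145524 J.
Since 83783 < 145524 J, not all the ice melts; equilibrium is at 0 °C.
m_melt = 83783 / L_f = 0.2508 kg.

m_melted ≈ 0.251 kg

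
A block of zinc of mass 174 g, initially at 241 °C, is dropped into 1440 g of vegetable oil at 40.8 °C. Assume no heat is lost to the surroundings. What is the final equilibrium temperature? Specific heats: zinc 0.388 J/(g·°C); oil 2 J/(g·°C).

T_f ≈ 45.4 °C

Energy conservation, ΣQ = 0:
174×0.388×(T − 241) + 1440×2×(T − 40.8) = 0
67.51(T − 241) + 2880(T − 40.8) = 0
2947.5 T = 133774
T ≈ 45.39 °C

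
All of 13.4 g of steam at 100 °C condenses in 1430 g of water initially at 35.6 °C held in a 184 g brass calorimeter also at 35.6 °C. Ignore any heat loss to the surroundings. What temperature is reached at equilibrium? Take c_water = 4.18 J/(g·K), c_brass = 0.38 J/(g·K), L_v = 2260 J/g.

T_f ≈ 41.2 °C

Net heat exchanged in the isolated system is zero:
condense steam: −13.4·2260 = −30284
  condensate cools 100→T: 13.4·4.18·(T − 100) = 56.01(T − 100)
  original water: 5977.4(T − 35.6)
  brass cup: 184·0.38·(T − 35.6) = 69.92(T − 35.6)
6103.3 T = 30284 + 5601.2 + 215285 = 251170
T ≈ 41.15 °C — below 100 °C, confirming all the steam condensed.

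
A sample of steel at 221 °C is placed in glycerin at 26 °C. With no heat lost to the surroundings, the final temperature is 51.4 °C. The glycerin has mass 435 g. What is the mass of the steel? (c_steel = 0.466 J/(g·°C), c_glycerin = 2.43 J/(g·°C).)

m ≈ 340 g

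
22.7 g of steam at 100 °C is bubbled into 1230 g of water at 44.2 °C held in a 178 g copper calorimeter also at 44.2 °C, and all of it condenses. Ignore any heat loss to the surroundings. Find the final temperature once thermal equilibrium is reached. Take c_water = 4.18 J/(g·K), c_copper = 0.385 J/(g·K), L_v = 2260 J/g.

Net heat exchanged in the isolated system is zero:
condense steam: −22.7·2260 = −51302
  condensed water 100 °C→T: 94.89(T − 100)
  original water: 5141.4(T − 44.2)
  copper cup: 178·0.385·(T − 44.2) = 68.53(T − 44.2)
5304.8 T = 51302 + 9488.6 + 230279 = 291070
T ≈ 54.87 °C (< 100 °C, so full condensation is consistent).

T_f ≈ 54.9 °C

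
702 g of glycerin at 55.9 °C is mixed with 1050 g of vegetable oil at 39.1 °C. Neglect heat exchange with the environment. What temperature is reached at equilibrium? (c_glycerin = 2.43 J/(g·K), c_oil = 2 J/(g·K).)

|Q_glycerin| = |Q_oil|:
702×2.43×(55.9 − T) = 1050×2×(T − 39.1)
1705.9(55.9 − T) = 2100(T − 39.1)
3805.9 T = 177468  ⇒  T ≈ 46.63 °C

T_f ≈ 46.6 °C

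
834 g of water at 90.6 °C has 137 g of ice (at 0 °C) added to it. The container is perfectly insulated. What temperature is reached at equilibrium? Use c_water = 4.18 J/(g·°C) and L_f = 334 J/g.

Energy conservation, ΣQ = 0:
fusion: m_ice L_f = 137·334 = 45758; meltwater 0→T: 137·4.18·T = 572.66 T; water: 3486.1(T − 90.6)
4058.8 T = 315842 − 45758 = 270084
T ≈ 66.54 °C — above 0 °C, consistent with complete melting.

T_f ≈ 66.5 °C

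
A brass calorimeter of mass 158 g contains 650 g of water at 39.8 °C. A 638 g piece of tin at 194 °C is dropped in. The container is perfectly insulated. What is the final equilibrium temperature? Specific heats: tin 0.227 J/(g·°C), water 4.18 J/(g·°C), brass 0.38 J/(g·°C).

Net heat exchanged in the isolated system is zero:
638·0.227·(T − 194) + 650·4.18·(T − 39.8) + 158·0.38·(T − 39.8) = 0
144.83(T − 194) + 2717(T − 39.8) + 60.04(T − 39.8) = 0
2921.9 T = 138622
T = 138622/2921.9 ≈ 47.44 °C

T_f ≈ 47.4 °C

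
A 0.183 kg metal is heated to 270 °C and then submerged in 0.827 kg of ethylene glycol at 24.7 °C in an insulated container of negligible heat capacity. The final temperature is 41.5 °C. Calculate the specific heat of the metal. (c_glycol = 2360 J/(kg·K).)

c ≈ 784 J/(kg·K)

Net heat exchanged in the isolated system is zero:
0.183·c·(41.5 − 270) + 0.827·2360·(41.5 − 24.7) = 0
-41.82 c = -32789
c = -32789/-41.82 ≈ 784.1 J/(kg·K)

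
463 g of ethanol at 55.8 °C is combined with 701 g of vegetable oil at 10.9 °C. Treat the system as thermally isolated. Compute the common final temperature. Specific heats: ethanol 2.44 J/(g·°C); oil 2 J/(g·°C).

T_f ≈ 30.9 °C

T_f = Σ m_i c_i T_i / Σ m_i c_i:
T_f = (1129.7×55.8 + 1402×10.9) / (1129.7 + 1402)
    = 78320 / 2531.7 ≈ 30.94 °C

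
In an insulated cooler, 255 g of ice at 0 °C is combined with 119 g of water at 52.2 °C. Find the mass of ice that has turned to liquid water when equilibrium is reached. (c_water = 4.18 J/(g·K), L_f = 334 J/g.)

Heat available from the water dropping to 0 °C: 119·4.18·52.2 = 25965 J.
Melting all 255 g of ice would need 255·334 = 85170 J.
25965 J < 85170 J, so only part of the ice melts and the system sits at 0 °C.
m_melt = 25965 / L_f = 77.74 g.

m_melted ≈ 77.7 g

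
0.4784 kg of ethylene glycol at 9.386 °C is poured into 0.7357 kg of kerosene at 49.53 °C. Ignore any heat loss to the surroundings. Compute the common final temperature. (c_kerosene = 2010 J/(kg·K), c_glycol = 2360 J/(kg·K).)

Net heat exchanged in the isolated system is zero:
0.7357·2010·(T − 49.53) + 0.4784·2360·(T − 9.386) = 0
1478.8(T − 49.53) + 1129(T − 9.386) = 0
2607.8 T = 83840
T ≈ 32.15 °C

T_f ≈ 32.1 °C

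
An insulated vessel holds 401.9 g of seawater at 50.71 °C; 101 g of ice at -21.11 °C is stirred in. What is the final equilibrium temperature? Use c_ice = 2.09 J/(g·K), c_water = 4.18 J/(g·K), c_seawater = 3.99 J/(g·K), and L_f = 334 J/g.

T_f ≈ 21.3 °C

Heat gained plus heat lost sum to zero:
ice -21.11→0 °C: 101×2.09×21.11 = 4456.1; fusion: m_ice L_f = 101×334 = 33734; warm the meltwater: 422.18 T; seawater: 1603.6(T − 50.71)
2025.8 T = 81318 − 38190 = 43127
T ≈ 21.29 °C. Since T > 0 °C, the all-ice-melts assumption holds.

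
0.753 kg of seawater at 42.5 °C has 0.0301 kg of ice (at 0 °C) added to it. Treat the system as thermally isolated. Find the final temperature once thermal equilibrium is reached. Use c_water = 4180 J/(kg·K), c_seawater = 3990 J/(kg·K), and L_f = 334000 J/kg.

Net heat exchanged in the isolated system is zero:
fusion: m_ice L_f = 0.0301×334000 = 10053
  meltwater 0→T: 0.0301×4180×T = 125.82 T
  seawater: 3004.5(T − 42.5)
3130.3 T = 127690 − 10053 = 117637
T ≈ 37.58 °C — above 0 °C, consistent with complete melting.

T_f ≈ 37.6 °C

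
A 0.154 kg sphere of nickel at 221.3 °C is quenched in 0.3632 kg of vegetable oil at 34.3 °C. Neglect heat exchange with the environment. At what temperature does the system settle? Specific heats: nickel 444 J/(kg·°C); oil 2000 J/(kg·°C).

T_f ≈ 50.4 °C

|Q_nickel| = |Q_oil|:
0.154×444×(221.3 − T) = 0.3632×2000×(T − 34.3)
68.38(221.3 − T) = 726.4(T − 34.3)
794.78 T = 40047  ⇒  T ≈ 50.39 °C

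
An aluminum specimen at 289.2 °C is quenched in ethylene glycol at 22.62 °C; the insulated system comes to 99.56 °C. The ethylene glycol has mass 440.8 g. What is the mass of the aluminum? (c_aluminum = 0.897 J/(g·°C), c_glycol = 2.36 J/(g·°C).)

m ≈ 471 g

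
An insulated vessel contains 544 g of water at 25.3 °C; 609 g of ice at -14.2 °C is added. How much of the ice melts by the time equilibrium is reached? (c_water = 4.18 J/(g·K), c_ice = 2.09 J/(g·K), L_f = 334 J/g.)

m_melted ≈ 118 g

Heat available from the water dropping to 0 °C: 544·4.18·25.3 = 57530 J.
Of that, 609·2.09·14.2 = 18074 J goes to bring the ice to 0 °C, leaving 39456 J.
Fully melting the ice requires m_ice L_f = 609·334 = 203406 J.
39456 J < 203406 J, so only part of the ice melts and the system sits at 0 °C.
Mass melted = 39456/334 ≈ 118.1 g.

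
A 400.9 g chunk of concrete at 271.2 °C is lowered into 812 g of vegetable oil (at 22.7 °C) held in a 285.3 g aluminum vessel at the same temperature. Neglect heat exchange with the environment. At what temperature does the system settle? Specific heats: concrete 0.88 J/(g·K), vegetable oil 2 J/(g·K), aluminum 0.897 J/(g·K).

Let T be the final temperature. ΣQ_i = 0:
400.9×0.88×(T − 271.2) + 812×2×(T − 22.7) + 285.3×0.897×(T − 22.7) = 0
352.79(T − 271.2) + 1624(T − 22.7) + 255.91(T − 22.7) = 0
2232.7 T = 138351
T = 138351 / 2232.7 = 62 °C

T_f ≈ 62.0 °C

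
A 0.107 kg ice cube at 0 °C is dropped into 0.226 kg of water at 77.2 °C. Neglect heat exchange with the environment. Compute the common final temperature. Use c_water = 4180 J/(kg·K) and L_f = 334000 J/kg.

T_f ≈ 26.7 °C

Energy balance with sensible and latent terms:
melt ice: 0.107×334000 = 35738
  warm the meltwater: 447.26 T
  water cools: 0.226×4180×(T − 77.2) = 944.68(T − 77.2)
1391.9 T = 72929 − 35738 = 37191
T ≈ 26.72 °C. Since T > 0 °C, the all-ice-melts assumption holds.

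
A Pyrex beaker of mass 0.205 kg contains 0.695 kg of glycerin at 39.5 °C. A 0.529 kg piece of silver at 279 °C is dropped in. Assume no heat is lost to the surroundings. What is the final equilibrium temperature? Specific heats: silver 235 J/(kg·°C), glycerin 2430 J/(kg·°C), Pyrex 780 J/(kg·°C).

T_f is the heat-capacity-weighted average of the initial temperatures:
T_f = (124.32×279 + 1688.8×39.5 + 159.9×39.5) / (124.32 + 1688.8 + 159.9)
    = 107710 / 1973.1 ≈ 54.59 °C

T_f ≈ 54.6 °C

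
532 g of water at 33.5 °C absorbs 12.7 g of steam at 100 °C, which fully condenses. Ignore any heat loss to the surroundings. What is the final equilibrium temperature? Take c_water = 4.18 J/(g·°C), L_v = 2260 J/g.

Heat gained plus heat lost sum to zero:
condense steam: −12.7×2260 = −28702; condensate cools 100→T: 12.7×4.18×(T − 100) = 53.09(T − 100); water warms: 532×4.18×(T − 33.5) = 2223.8(T − 33.5)
2276.8 T = 28702 + 5308.6 + 74496 = 108507
T ≈ 47.66 °C (< 100 °C, so full condensation is consistent).

T_f ≈ 47.7 °C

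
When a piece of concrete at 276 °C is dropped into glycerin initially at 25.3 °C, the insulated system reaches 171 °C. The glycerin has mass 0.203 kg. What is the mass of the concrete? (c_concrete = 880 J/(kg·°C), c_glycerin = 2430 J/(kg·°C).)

|Q_concrete| = |Q_glycerin|:
m·880·(276 − 171) = 0.203·2430·(171 − 25.3)
92400 m = 71872  ⇒  m ≈ 0.7778 kg

m ≈ 0.778 kg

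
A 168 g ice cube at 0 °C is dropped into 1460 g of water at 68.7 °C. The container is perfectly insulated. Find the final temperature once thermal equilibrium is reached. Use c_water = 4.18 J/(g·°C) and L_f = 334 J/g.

Sum of m c ΔT and latent-heat terms is zero:
fusion: m_ice L_f = 168·334 = 56112
  meltwater 0→T: 168·4.18·T = 702.24 T
  water cools: 1460·4.18·(T − 68.7) = 6102.8(T − 68.7)
6805 T = 419262 − 56112 = 363150
T ≈ 53.36 °C. Since T > 0 °C, the all-ice-melts assumption holds.

T_f ≈ 53.4 °C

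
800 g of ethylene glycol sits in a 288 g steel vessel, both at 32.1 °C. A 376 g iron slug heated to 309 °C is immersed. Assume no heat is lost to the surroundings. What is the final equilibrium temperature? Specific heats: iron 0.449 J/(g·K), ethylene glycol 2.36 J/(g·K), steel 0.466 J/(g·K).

Energy conservation, ΣQ = 0:
376×0.449×(T − 309) + 800×2.36×(T − 32.1) + 288×0.466×(T − 32.1) = 0
2191 T = 117079
T = 117079/2191 ≈ 53.44 °C

T_f ≈ 53.4 °C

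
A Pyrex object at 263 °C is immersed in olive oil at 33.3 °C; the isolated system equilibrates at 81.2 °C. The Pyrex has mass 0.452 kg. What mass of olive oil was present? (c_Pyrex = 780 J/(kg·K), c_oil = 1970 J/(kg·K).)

m ≈ 0.679 kg

Taking heat into each body as positive, Σ m c ΔT = 0:
0.452×780×(81.2 − 263) + m×1970×(81.2 − 33.3) = 0
94363 m = 64095
m = 64095/94363 ≈ 0.6792 kg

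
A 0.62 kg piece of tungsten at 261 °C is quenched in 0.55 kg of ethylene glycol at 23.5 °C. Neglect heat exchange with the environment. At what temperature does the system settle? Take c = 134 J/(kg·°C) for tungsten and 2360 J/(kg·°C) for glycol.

T_f ≈ 37.8 °C

Net heat exchanged in the isolated system is zero:
0.62·134·(T − 261) + 0.55·2360·(T − 23.5) = 0
83.08(T − 261) + 1298(T − 23.5) = 0
1381.1 T = 52187
T ≈ 37.79 °C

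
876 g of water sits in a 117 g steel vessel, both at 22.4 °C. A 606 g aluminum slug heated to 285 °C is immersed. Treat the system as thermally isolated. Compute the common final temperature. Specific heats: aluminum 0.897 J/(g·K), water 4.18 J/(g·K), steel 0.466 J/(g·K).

T_f ≈ 55.9 °C

Net heat exchanged in the isolated system is zero:
606·0.897·(T − 285) + 876·4.18·(T − 22.4) + 117·0.466·(T − 22.4) = 0
4259.8 T = 238164
T = 238164/4259.8 ≈ 55.91 °C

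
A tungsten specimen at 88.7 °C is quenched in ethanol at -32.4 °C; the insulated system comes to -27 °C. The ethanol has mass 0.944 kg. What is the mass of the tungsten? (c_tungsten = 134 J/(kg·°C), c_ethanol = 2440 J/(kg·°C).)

Energy conservation, ΣQ = 0:
m×134×(-27 − 88.7) + 0.944×2440×(-27 − (-32.4)) = 0
-15504 m = -12438
m = -12438/-15504 ≈ 0.8023 kg

m ≈ 0.802 kg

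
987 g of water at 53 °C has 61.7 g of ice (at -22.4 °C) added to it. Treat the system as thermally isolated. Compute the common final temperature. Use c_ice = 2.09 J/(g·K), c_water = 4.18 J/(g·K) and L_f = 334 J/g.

Setting the total heat transfer to zero:
warm ice to 0 °C: 61.7·2.09·(0 − (-22.4)) = 2888.5
  latent heat to melt: 61.7·334 = 20608
  meltwater 0→T: 61.7·4.18·T = 257.91 T
  water cools: 987·4.18·(T − 53) = 4125.7(T − 53)
4383.6 T = 218660 − 23496 = 195164
T ≈ 44.52 °C (positive, so assuming full melt was valid).

T_f ≈ 44.5 °C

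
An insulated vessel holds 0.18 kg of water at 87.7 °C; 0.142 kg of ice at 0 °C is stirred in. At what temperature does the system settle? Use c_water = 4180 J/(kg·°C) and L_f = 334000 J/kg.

Energy conservation, ΣQ = 0:
melt ice: 0.142·334000 = 47428
  meltwater 0→T: 0.142·4180·T = 593.56 T
  water: 752.4(T − 87.7)
1346 T = 65985 − 47428 = 18557
T ≈ 13.79 °C — above 0 °C, consistent with complete melting.

T_f ≈ 13.8 °C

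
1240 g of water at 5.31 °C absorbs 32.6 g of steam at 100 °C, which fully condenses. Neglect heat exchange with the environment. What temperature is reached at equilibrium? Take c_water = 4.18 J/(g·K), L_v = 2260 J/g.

T_f ≈ 21.6 °C

Heat gained plus heat lost sum to zero:
latent heat released on condensation: 32.6×2260 = 73676
  condensate cools 100→T: 32.6×4.18×(T − 100) = 136.27(T − 100)
  original water: 5183.2(T − 5.31)
5319.5 T = 73676 + 13627 + 27523 = 114826
T ≈ 21.59 °C — below 100 °C, confirming all the steam condensed.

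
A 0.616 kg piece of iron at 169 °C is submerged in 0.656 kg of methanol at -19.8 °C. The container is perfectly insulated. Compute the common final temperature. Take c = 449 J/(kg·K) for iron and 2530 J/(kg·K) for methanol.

T_f ≈ 7.2 °C

T_f = Σ m_i c_i T_i / Σ m_i c_i:
T_f = (276.58*169 + 1659.7*(-19.8)) / (276.58 + 1659.7)
    = 13881 / 1936.3 ≈ 7.17 °C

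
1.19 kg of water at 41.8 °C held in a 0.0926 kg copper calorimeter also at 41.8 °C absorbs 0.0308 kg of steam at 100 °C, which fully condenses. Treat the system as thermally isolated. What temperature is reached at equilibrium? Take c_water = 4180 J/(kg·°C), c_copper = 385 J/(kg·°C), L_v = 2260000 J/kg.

T_f ≈ 56.8 °C

Sum of m c ΔT and latent-heat terms is zero:
steam→water at 100 °C releases m L_v = 0.0308×2260000 = 69608
  condensate cools 100→T: 0.0308×4180×(T − 100) = 128.74(T − 100)
  original water: 4974.2(T − 41.8)
  copper cup: 0.0926×385×(T − 41.8) = 35.65(T − 41.8)
5138.6 T = 69608 + 12874 + 209412 = 291894
T ≈ 56.80 °C — below 100 °C, confirming all the steam condensed.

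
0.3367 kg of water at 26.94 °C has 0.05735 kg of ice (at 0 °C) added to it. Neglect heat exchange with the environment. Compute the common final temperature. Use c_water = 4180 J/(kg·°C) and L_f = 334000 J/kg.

Net heat exchanged in the isolated system is zero:
melt ice: 0.05735×334000 = 19155
  warm the meltwater: 239.72 T
  water: 1407.4(T − 26.94)
1647.1 T = 37916 − 19155 = 18761
T ≈ 11.39 °C — above 0 °C, consistent with complete melting.

T_f ≈ 11.4 °C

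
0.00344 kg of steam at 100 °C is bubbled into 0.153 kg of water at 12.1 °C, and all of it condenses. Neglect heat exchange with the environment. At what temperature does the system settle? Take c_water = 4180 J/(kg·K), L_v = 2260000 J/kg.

T_f ≈ 25.9 °C

Sum of m c ΔT and latent-heat terms is zero:
condense steam: −0.00344·2260000 = −7774.4
  condensate cools 100→T: 0.00344·4180·(T − 100) = 14.38(T − 100)
  original water: 639.54(T − 12.1)
653.92 T = 7774.4 + 1437.9 + 7738.4 = 16951
T ≈ 25.92 °C (< 100 °C, so full condensation is consistent).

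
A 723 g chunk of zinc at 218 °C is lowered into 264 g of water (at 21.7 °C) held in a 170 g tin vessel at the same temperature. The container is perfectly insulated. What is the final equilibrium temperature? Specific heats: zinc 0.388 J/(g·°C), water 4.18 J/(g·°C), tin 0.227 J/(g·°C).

Let T be the final temperature. ΣQ_i = 0:
723×0.388×(T − 218) + 264×4.18×(T − 21.7) + 170×0.227×(T − 21.7) = 0
280.52(T − 218) + 1103.5(T − 21.7) + 38.59(T − 21.7) = 0
(280.52 + 1103.5 + 38.59) T = 280.52×218 + 1103.5×21.7 + 38.59×21.7
T ≈ 60.41 °C

T_f ≈ 60.4 °C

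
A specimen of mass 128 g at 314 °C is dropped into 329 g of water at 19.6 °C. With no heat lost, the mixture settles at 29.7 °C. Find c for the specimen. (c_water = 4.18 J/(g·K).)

c ≈ 0.382 J/(g·K)

m_s c (T_s − T_f) = m_water c_water (T_f − T_0):
128·c·(314 − 29.7) = 329·4.18·(29.7 − 19.6)
36390 c = 13890  ⇒  c ≈ 0.3817 J/(g·K)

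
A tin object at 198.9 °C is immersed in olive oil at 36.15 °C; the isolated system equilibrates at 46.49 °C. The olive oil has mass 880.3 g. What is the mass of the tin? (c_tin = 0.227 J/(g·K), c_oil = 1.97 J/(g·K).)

m ≈ 518 g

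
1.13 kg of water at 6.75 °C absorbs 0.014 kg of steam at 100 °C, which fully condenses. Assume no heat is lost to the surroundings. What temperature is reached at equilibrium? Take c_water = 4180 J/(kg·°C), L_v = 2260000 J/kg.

T_f ≈ 14.5 °C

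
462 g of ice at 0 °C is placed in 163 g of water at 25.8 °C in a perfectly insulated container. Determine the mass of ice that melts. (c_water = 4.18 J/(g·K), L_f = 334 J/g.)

m_melted ≈ 52.6 g

Cooling the water to 0 °C releases 163×4.18×25.8 = 17579 J.
Fully melting the ice requires m_ice L_f = 462×334 = 154308 J.
That's not enough to melt it all — equilibrium is at 0 °C with ice remaining.
m_melt = 17579 / L_f = 52.63 g.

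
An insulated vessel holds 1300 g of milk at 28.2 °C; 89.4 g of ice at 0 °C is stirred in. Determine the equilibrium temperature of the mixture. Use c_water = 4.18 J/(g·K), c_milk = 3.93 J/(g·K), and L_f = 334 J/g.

Setting the total heat transfer to zero:
latent heat to melt: 89.4×334 = 29860; meltwater 0→T: 89.4×4.18×T = 373.69 T; milk: 5109(T − 28.2)
5482.7 T = 144074 − 29860 = 114214
T ≈ 20.83 °C. Since T > 0 °C, the all-ice-melts assumption holds.

T_f ≈ 20.8 °C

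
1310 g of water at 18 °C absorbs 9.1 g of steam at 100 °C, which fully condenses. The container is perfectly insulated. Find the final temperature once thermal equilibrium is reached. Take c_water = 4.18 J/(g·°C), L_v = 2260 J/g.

T_f ≈ 22.3 °C

Sum of m c ΔT and latent-heat terms is zero:
steam→water at 100 °C releases m L_v = 9.1×2260 = 20566
  condensed water 100 °C→T: 38.04(T − 100)
  original water: 5475.8(T − 18)
5513.8 T = 20566 + 3803.8 + 98564 = 122934
T ≈ 22.30 °C (< 100 °C, so full condensation is consistent).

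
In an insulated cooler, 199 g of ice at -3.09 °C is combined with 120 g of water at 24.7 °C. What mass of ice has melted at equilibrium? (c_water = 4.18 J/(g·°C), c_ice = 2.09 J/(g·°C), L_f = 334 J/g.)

Water can give up m c ΔT = 120×4.18×24.7 = 12390 J before reaching 0 °C.
Of that, 199×2.09×3.09 = 1285.2 J goes to bring the ice to 0 °C, leaving 11104 J.
Melting all 199 g of ice would need 199×334 = 66466 J.
Since 11104 < 66466 J, not all the ice melts; equilibrium is at 0 °C.
m_melt = 11104 / L_f = 33.25 g.

m_melted ≈ 33.2 g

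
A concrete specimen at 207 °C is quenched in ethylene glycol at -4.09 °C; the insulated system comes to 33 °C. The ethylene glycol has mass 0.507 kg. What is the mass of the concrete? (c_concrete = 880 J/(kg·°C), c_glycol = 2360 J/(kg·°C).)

|Q_concrete| = |Q_glycol|:
m×880×(207 − 33) = 0.507×2360×(33 − (-4.09))
153120 m = 44379  ⇒  m ≈ 0.2898 kg

m ≈ 0.29 kg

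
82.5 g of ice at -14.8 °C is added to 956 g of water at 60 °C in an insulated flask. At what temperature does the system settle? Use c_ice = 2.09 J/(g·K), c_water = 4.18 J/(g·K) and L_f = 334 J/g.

Net heat exchanged in the isolated system is zero:
ice -14.8→0 °C: 82.5×2.09×14.8 = 2551.9
  fusion: m_ice L_f = 82.5×334 = 27555
  warm the meltwater: 344.85 T
  water: 3996.1(T − 60)
4340.9 T = 239765 − 30107 = 209658
T ≈ 48.30 °C (positive, so assuming full melt was valid).

T_f ≈ 48.3 °C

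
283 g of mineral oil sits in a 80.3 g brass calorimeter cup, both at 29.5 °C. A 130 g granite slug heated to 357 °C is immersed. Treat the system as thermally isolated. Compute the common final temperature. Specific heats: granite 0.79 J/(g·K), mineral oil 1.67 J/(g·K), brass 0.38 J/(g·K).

Taking heat into each body as positive, Σ m c ΔT = 0:
130·0.79·(T − 357) + 283·1.67·(T − 29.5) + 80.3·0.38·(T − 29.5) = 0
605.82 T = 51506
T = 51506 / 605.82 = 85 °C

T_f ≈ 85.0 °C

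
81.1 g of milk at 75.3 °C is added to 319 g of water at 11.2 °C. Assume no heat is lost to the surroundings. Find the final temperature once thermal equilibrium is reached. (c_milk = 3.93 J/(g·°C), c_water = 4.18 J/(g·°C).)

T_f ≈ 23.6 °C

Energy conservation, ΣQ = 0:
81.1×3.93×(T − 75.3) + 319×4.18×(T − 11.2) = 0
1652.1 T = 38934
T = 38934 / 1652.1 = 23.6 °C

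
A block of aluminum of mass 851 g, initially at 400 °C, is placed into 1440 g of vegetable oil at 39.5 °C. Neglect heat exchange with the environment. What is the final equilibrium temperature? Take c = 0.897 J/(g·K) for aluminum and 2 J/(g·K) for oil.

Set heat shed by the hot body equal to heat absorbed by the cold body:
851·0.897·(400 − T) = 1440·2·(T − 39.5)
763.35(400 − T) = 2880(T − 39.5)
3643.3 T = 419099  ⇒  T ≈ 115.03 °C

T_f ≈ 115.0 °C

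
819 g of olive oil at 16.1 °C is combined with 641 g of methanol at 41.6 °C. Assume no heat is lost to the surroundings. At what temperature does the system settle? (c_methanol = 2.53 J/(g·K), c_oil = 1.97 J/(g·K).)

T_f ≈ 28.9 °C

T_f = Σ m_i c_i T_i / Σ m_i c_i:
T_f = (1621.7*41.6 + 1613.4*16.1) / (1621.7 + 1613.4)
    = 93440 / 3235.2 ≈ 28.88 °C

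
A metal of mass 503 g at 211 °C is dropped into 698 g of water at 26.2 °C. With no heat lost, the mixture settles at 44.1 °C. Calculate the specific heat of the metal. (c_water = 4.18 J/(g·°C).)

c ≈ 0.622 J/(g·°C)

m_s c (T_s − T_f) = m_water c_water (T_f − T_0):
503·c·(211 − 44.1) = 698·4.18·(44.1 − 26.2)
83951 c = 52226  ⇒  c ≈ 0.6221 J/(g·°C)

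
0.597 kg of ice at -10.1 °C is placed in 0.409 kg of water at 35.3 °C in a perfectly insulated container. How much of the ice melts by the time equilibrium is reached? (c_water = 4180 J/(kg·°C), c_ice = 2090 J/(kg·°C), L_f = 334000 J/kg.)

m_melted ≈ 0.143 kg

Heat available from the water dropping to 0 °C: 0.409·4180·35.3 = 60350 J.
Warming the ice to 0 °C takes 0.597·2090·10.1 = 12602 J, leaving 47748 J for melting.
Melting all 0.597 kg of ice would need 0.597·334000 = 199398 J.
Since 47748 < 199398 J, not all the ice melts; equilibrium is at 0 °C.
Mass melted = 47748/334000 ≈ 0.143 kg.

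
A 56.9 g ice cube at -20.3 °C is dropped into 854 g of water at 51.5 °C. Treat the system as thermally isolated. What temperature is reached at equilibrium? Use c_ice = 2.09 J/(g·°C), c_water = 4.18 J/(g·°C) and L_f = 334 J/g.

Conservation of energy gives ΣQ = 0:
ice -20.3→0 °C: 56.9×2.09×20.3 = 2414.1
  fusion: m_ice L_f = 56.9×334 = 19005
  warm the meltwater: 237.84 T
  water cools: 854×4.18×(T − 51.5) = 3569.7(T − 51.5)
3807.6 T = 183841 − 21419 = 162422
T ≈ 42.66 °C — above 0 °C, consistent with complete melting.

T_f ≈ 42.7 °C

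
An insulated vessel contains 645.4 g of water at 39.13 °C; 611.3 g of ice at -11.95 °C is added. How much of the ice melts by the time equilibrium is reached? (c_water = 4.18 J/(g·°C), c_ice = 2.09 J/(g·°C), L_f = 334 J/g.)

m_melted ≈ 270 g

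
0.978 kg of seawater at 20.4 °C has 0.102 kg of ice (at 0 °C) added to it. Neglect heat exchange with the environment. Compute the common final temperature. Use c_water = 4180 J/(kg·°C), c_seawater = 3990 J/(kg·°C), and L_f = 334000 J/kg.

Setting the total heat transfer to zero:
latent heat to melt: 0.102·334000 = 34068
  meltwater 0→T: 0.102·4180·T = 426.36 T
  seawater cools: 0.978·3990·(T − 20.4) = 3902.2(T − 20.4)
4328.6 T = 79605 − 34068 = 45537
T ≈ 10.52 °C (positive, so assuming full melt was valid).

T_f ≈ 10.5 °C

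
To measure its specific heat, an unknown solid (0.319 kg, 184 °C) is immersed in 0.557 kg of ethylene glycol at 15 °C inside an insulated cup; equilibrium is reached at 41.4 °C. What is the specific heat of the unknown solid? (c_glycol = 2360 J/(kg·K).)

Heat lost by the unknown solid = heat gained by the glycol:
0.319×c×(184 − 41.4) = 0.557×2360×(41.4 − 15)
45.49 c = 34703  ⇒  c ≈ 762.9 J/(kg·K)

c ≈ 763 J/(kg·K)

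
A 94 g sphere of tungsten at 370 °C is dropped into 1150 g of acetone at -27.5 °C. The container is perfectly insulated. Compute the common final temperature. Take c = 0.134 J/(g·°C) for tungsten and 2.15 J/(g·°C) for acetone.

Net heat exchanged in the isolated system is zero:
94×0.134×(T − 370) + 1150×2.15×(T − (-27.5)) = 0
2485.1 T = -63333
T = -63333/2485.1 ≈ -25.49 °C

T_f ≈ -25.5 °C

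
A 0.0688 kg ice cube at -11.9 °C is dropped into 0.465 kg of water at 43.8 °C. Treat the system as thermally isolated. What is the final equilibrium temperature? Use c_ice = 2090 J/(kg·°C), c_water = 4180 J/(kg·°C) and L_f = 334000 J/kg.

T_f ≈ 27.1 °C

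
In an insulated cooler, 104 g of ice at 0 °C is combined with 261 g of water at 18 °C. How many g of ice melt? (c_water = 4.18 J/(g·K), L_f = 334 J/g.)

Heat available from the water dropping to 0 °C: 261·4.18·18 = 19638 J.
Melting all 104 g of ice would need 104·334 = 34736 J.
19638 J < 34736 J, so only part of the ice melts and the system sits at 0 °C.
m_melt = 19638 / L_f = 58.8 g.

m_melted ≈ 58.8 g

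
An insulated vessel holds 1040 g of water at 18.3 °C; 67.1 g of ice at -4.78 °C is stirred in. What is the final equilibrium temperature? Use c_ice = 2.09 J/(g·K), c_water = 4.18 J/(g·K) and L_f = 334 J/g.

T_f ≈ 12.2 °C

Energy conservation, ΣQ = 0:
ice -4.78→0 °C: 67.1·2.09·4.78 = 670.34; fusion: m_ice L_f = 67.1·334 = 22411; meltwater 0→T: 67.1·4.18·T = 280.48 T; water: 4347.2(T − 18.3)
4627.7 T = 79554 − 23082 = 56472
T ≈ 12.20 °C. Since T > 0 °C, the all-ice-melts assumption holds.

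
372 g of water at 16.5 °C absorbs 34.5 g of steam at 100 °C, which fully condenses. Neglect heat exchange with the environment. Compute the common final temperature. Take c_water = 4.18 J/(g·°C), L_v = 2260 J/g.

T_f ≈ 69.5 °C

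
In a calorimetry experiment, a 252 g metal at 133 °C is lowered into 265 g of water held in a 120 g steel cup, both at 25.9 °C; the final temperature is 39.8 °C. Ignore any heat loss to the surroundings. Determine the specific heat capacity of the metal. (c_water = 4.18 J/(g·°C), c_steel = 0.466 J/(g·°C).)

Let T be the final temperature. ΣQ_i = 0:
252×c×(39.8 − 133) + 265×4.18×(39.8 − 25.9) + 120×0.466×(39.8 − 25.9) = 0
-23486 c = -16174
c = -16174/-23486 ≈ 0.6887 J/(g·°C)

c ≈ 0.689 J/(g·°C)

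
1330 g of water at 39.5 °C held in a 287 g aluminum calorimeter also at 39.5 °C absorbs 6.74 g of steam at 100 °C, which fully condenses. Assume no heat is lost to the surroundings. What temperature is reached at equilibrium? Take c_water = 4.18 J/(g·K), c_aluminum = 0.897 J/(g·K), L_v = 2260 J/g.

T_f ≈ 42.4 °C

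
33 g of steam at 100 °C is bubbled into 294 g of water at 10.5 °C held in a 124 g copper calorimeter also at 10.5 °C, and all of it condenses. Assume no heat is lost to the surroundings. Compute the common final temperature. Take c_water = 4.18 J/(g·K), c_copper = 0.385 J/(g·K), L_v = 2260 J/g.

Conservation of energy gives ΣQ = 0:
condense steam: −33·2260 = −74580; condensed water 100 °C→T: 137.94(T − 100); water warms: 294·4.18·(T − 10.5) = 1228.9(T − 10.5); copper cup: 124·0.385·(T − 10.5) = 47.74(T − 10.5)
1414.6 T = 74580 + 13794 + 13405 = 101779
T ≈ 71.95 °C (< 100 °C, so full condensation is consistent).

T_f ≈ 71.9 °C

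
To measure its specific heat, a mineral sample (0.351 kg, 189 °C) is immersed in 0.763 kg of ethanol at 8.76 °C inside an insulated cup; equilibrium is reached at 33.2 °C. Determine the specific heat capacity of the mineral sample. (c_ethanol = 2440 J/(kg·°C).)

c ≈ 832 J/(kg·°C)

Taking heat into each body as positive, Σ m c ΔT = 0:
0.351·c·(33.2 − 189) + 0.763·2440·(33.2 − 8.76) = 0
-54.69 c = -45500
c = -45500/-54.69 ≈ 832 J/(kg·°C)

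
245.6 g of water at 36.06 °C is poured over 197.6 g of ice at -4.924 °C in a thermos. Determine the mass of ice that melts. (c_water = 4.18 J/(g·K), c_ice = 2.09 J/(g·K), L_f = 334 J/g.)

m_melted ≈ 105 g

Water can give up m c ΔT = 245.6·4.18·36.06 = 37019 J before reaching 0 °C.
Warming the ice to 0 °C takes 197.6·2.09·4.924 = 2033.5 J, leaving 34986 J for melting.
To melt every bit of ice: 197.6·334 = 65998 J.
Since 34986 < 65998 J, not all the ice melts; equilibrium is at 0 °C.
m_melted·334 = 34986  ⇒  m_melted ≈ 104.7 g.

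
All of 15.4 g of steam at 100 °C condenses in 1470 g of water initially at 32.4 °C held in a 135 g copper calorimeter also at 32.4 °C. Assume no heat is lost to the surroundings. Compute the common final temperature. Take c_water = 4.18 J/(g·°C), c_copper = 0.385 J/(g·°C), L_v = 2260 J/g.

Energy conservation, ΣQ = 0:
latent heat released on condensation: 15.4·2260 = 34804; condensate cools 100→T: 15.4·4.18·(T − 100) = 64.37(T − 100); original water: 6144.6(T − 32.4); cup: 51.98(T − 32.4)
6260.9 T = 34804 + 6437.2 + 200769 = 242010
T ≈ 38.65 °C (< 100 °C, so full condensation is consistent).

T_f ≈ 38.7 °C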